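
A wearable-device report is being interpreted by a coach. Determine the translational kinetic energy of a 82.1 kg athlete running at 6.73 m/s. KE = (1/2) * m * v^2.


KE = 0.5 * m * v^2
= 0.5 * 82.1 * 6.73^2
= 0.5 * 82.1 * 45.2929
= 1859.27 J

1859.27 J


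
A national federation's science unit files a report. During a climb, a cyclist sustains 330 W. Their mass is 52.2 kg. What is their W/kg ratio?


Power-to-weight = 330 W / 52.2 kg
= 6.322 W/kg

6.322 W/kg


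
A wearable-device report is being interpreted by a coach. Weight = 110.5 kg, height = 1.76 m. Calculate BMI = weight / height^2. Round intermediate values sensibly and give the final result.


height^2 = 1.76^2 = 3.0976
BMI = 110.5 / 3.0976 = 35.67 kg/m^2

35.67 kg/m^2


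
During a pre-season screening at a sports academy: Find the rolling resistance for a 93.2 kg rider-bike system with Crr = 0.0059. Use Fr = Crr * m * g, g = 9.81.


m * g = 93.2 * 9.81 = 914.292 N
Fr = 0.0059 * 914.292 = 5.394 N

5.394 N


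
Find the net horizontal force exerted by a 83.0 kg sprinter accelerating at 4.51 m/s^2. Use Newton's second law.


Newton's second law: F = m * a
F = 83.0 * 4.51 = 374.33 N

374.33 N


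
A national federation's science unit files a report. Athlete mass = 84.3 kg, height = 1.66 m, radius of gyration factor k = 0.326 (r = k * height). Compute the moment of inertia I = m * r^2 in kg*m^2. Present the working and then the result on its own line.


r = k * height = 0.326 * 1.66 = 0.54116 m
r^2 = 0.54116^2 = 0.292854
I = 84.3 * 0.292854 = 24.688 kg*m^2

24.688 kg*m^2


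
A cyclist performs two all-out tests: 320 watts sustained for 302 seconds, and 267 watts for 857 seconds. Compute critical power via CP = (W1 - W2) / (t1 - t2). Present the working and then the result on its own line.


W1 = P1 * t1 = 320 * 302 = 96640 J
W2 = P2 * t2 = 267 * 857 = 228819 J
CP = (96640 - 228819) / (302 - 857)
= 238.16 W

238.16 W


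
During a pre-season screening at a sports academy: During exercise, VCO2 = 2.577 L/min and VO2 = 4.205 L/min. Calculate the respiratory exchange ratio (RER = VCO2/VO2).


RER = VCO2 / VO2
= 2.577 / 4.205
= 0.6128

0.6128


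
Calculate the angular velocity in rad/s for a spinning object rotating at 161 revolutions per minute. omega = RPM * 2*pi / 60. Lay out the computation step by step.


omega = RPM * 2*pi / 60
= 161 * 6.28318531 / 60
= 16.86 rad/s

16.86 rad/s


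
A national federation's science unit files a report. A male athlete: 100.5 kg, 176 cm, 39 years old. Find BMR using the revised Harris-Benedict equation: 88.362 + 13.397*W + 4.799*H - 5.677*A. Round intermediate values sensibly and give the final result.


Intercept = 88.362
Weight contribution = 13.397 * 100.5 = 1346.3985
Height contribution = 4.799 * 176 = 844.624
Age contribution = 5.677 * 39 = 221.403
BMR = 88.362 + 1346.3985 + 844.624 - 221.403
= 2057.98 kcal/day

2057.98 kcal/day


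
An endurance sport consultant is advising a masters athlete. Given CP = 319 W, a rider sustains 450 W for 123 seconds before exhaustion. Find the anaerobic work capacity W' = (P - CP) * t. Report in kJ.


Excess power = 450 - 319 = 131 W
Work above CP = 131 * 123 = 16113 J
W' = 16.113 kJ

16.113 kJ


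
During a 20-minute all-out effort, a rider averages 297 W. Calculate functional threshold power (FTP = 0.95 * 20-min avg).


FTP = 0.95 * 297
= 282.15 W

282.15 W


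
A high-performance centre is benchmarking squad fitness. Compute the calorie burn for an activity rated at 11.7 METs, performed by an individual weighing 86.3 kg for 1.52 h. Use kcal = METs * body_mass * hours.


Product of METs and mass = 11.7 * 86.3 = 1009.71
Total kcal = 1009.71 * 1.52 = 1534.76 kcal

1534.76 kcal


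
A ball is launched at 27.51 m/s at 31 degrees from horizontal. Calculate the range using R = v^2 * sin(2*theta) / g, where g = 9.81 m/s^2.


sin(2 * 31) = sin(62) = 0.882948
v^2 = 27.51^2 = 756.8001
R = 756.8001 * 0.882948 / 9.81
= 68.116 m

68.116 m


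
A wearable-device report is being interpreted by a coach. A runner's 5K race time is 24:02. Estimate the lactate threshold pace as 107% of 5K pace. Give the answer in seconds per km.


Total race time = 24*60 + 2 = 1442 seconds
5K pace = 1442 / 5 = 288.4 sec/km
LT pace = 288.4 * 1.07 = 308.59 sec/km

308.59 s/km


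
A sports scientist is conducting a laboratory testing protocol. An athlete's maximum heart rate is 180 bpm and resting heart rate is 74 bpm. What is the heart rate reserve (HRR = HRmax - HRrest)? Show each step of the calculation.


HRR = HRmax - HRrest
= 180 - 74
= 106 bpm

106 bpm


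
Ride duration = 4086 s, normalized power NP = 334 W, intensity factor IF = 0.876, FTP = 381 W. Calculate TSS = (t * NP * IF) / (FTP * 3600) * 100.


Numerator = 4086 * 334 * 0.876 = 1195498.224
Denominator = 381 * 3600 = 1371600
TSS = 1195498.224 / 1371600 * 100
= 87.16

87.16 TSS


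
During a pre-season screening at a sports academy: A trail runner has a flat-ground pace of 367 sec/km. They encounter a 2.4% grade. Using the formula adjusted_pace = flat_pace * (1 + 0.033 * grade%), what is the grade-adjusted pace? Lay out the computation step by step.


Grade factor = 1 + 0.033 * 2.4 = 1.0792
Adjusted = 367 * 1.0792 = 396.07 sec/km

396.07 s/km


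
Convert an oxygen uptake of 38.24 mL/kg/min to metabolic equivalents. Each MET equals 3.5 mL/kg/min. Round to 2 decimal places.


One MET = 3.5 mL/kg/min
Number of METs = 38.24 / 3.5
= 10.93 METs

10.93 METs


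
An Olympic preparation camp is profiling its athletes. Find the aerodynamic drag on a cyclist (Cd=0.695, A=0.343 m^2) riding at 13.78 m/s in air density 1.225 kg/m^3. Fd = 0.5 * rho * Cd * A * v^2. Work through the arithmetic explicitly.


Fd = 0.5 * 1.225 * 0.695 * 0.343 * 13.78^2
= 0.5 * 1.225 * 0.695 * 0.343 * 189.8884
= 27.726 N

27.726 N


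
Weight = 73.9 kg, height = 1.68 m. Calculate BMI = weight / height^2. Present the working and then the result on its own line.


height^2 = 1.68^2 = 2.8224
BMI = 73.9 / 2.8224 = 26.18 kg/m^2

26.18 kg/m^2


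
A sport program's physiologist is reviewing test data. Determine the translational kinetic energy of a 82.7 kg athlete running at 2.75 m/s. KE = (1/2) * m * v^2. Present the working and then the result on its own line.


KE = 0.5 * m * v^2
= 0.5 * 82.7 * 2.75^2
= 0.5 * 82.7 * 7.5625
= 312.71 J

312.71 J


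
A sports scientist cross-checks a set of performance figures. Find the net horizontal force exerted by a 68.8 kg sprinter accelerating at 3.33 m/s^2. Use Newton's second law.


Newton's second law: F = m * a
F = 68.8 * 3.33 = 229.1 N

229.1 N


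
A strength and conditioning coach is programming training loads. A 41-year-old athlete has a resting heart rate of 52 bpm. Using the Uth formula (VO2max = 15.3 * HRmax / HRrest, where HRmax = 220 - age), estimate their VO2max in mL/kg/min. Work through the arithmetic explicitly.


HRmax = 220 - 41 = 179 bpm
Ratio = HRmax / HRrest = 179 / 52 = 3.4423
VO2max = 15.3 * 3.4423 = 52.67 mL/kg/min

52.67 mL/kg/min


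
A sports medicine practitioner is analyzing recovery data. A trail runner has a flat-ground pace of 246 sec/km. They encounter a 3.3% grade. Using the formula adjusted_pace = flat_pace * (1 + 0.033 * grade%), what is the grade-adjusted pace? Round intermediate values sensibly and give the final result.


Grade factor = 1 + 0.033 * 3.3 = 1.1089
Adjusted = 246 * 1.1089 = 272.79 sec/km

272.79 s/km


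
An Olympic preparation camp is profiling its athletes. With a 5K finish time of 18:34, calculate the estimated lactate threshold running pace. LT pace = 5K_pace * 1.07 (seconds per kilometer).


Race duration = 1114 s for 5 km
Average pace = 1114 / 5 = 222.8 s/km
LT pace = 222.8 * 1.07
= 238.4 s/km

238.4 s/km


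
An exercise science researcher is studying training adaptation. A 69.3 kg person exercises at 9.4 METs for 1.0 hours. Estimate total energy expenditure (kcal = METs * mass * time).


Energy = METs * mass(kg) * time(h)
= 9.4 * 69.3 * 1.0
= 651.42 kcal

651.42 kcal


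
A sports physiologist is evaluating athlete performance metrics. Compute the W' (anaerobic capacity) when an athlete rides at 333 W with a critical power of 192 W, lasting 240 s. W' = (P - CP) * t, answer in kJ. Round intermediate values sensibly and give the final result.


Above-CP power = 141 W
Duration = 240 s
W' = 141 * 240 = 33840 J
Convert: 33840 / 1000 = 33.84 kJ

33.84 kJ


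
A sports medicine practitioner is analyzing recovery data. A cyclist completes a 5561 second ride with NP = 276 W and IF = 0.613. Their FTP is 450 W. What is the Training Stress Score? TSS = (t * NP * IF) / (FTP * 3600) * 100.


t * NP * IF = 5561 * 276 * 0.613 = 940854.468
FTP * 3600 = 1620000
TSS = (940854.468 / 1620000) * 100 = 58.08

58.08 TSS


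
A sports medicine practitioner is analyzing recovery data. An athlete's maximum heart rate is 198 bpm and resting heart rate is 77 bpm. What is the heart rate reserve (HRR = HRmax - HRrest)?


HRR = HRmax - HRrest
= 198 - 77
= 121 bpm

121 bpm


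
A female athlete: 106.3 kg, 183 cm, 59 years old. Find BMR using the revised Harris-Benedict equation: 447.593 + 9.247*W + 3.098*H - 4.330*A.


Intercept = 447.593
Weight contribution = 9.247 * 106.3 = 982.9561
Height contribution = 3.098 * 183 = 566.934
Age contribution = 4.33 * 59 = 255.47
BMR = 447.593 + 982.9561 + 566.934 - 255.47
= 1742.01 kcal/day

1742.01 kcal/day


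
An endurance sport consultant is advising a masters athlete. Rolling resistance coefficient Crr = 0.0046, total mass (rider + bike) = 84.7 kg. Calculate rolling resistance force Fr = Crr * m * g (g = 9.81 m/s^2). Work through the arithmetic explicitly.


Fr = Crr * m * g
= 0.0046 * 84.7 * 9.81
= 3.822 N

3.822 N


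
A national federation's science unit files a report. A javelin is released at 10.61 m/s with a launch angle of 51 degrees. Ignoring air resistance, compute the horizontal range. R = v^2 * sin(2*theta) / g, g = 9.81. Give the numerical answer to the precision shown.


Launch speed squared = 112.5721
sin(2 * 51 deg) = 0.978148
Range = 112.5721 * 0.978148 / 9.81
= 11.224 m

11.224 m


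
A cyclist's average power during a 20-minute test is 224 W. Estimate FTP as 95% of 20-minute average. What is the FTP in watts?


FTP = 20-min power * 0.95
= 224 * 0.95
= 212.8 W

212.8 W


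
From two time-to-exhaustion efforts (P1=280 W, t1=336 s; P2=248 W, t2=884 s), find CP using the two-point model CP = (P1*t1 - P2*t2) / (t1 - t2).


Work in trial 1 = 94080 J
Work in trial 2 = 219232 J
Delta work = -125152 J
Delta time = -548 s
CP = -125152 / -548 = 228.38 W

228.38 W


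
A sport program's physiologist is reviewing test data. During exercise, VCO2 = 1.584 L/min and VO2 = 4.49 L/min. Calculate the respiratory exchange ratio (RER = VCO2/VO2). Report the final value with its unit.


RER = VCO2 / VO2
= 1.584 / 4.49
= 0.3528

0.3528


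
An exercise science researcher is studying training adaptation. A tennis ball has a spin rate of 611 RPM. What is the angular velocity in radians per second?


Convert RPM to rad/s: multiply by 2*pi and divide by 60
omega = 611 * 2 * pi / 60
= 63.984 rad/s

63.984 rad/s


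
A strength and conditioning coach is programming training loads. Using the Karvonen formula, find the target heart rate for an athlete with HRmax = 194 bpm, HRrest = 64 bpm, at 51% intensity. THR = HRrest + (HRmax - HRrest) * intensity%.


HRR = 194 - 64 = 130
THR = 64 + 130 * 0.51
= 64 + 66.3
= 130.3 bpm

130.3 bpm


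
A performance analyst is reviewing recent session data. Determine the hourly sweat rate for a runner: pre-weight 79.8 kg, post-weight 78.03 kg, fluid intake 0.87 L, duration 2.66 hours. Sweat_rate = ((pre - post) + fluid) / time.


Mass lost = 79.8 - 78.03 = 1.77 kg
Add fluid consumed: 1.77 + 0.87 = 2.64 L total sweat
Sweat rate = 2.64 / 2.66 = 0.992 L/h

0.992 L/h


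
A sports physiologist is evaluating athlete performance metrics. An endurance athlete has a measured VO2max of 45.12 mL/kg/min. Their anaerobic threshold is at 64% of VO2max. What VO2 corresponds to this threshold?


Anaerobic threshold VO2 = VO2max * 64%
= 45.12 * 0.64
= 28.88 mL/kg/min

28.88 mL/kg/min


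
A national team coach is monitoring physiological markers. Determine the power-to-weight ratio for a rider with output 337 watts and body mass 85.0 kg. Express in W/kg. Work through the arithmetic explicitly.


P/W = 337 / 85.0 = 3.965 W/kg

3.965 W/kg


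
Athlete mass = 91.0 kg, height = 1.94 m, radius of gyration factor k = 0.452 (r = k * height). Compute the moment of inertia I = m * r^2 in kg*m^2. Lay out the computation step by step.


r = k * height = 0.452 * 1.94 = 0.87688 m
r^2 = 0.87688^2 = 0.768919
I = 91.0 * 0.768919 = 69.972 kg*m^2

69.972 kg*m^2


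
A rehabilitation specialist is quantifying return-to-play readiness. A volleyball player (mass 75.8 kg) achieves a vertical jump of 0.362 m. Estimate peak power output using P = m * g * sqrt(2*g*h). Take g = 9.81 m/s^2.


2 * g * h = 2 * 9.81 * 0.362 = 7.10244
sqrt(7.10244) = 2.66504 m/s
P = 75.8 * 9.81 * 2.66504 = 1981.72 W

1981.72 W


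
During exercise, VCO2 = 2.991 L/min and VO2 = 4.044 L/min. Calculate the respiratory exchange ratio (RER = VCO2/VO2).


RER = VCO2 / VO2
= 2.991 / 4.044
= 0.7396

0.7396


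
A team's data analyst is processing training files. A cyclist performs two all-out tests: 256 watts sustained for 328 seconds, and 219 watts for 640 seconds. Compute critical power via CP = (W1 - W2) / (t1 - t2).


W1 = P1 * t1 = 256 * 328 = 83968 J
W2 = P2 * t2 = 219 * 640 = 140160 J
CP = (83968 - 140160) / (328 - 640)
= 180.1 W

180.1 W


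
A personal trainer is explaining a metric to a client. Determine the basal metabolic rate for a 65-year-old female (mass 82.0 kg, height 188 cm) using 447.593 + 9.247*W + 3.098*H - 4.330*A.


BMR = 447.593 + 9.247*82.0 + 3.098*188 - 4.330*65
= 1506.82 kcal/day

1506.82 kcal/day


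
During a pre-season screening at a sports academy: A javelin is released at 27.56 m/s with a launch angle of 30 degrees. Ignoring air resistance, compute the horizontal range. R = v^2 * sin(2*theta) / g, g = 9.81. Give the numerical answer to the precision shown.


Launch speed squared = 759.5536
sin(2 * 30 deg) = 0.866025
Range = 759.5536 * 0.866025 / 9.81
= 67.053 m

67.053 m


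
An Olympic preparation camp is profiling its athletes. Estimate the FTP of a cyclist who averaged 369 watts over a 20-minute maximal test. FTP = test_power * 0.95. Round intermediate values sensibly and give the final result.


FTP = 369 * 0.95 = 350.55 W

350.55 W


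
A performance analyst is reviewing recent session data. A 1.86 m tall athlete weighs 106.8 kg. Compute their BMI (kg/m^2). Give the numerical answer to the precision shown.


height^2 = 3.4596 m^2
BMI = 106.8 / 3.4596 = 30.87 kg/m^2

30.87 kg/m^2


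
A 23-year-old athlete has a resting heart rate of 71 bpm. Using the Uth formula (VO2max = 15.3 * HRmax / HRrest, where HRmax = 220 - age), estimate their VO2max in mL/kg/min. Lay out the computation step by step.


HRmax = 220 - 23 = 197 bpm
Ratio = HRmax / HRrest = 197 / 71 = 2.7746
VO2max = 15.3 * 2.7746 = 42.45 mL/kg/min

42.45 mL/kg/min


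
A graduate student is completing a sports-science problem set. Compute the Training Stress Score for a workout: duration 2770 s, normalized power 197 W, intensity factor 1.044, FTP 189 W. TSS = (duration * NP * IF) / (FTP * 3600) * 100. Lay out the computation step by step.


Product = 2770 * 197 * 1.044 = 569700.36
Base = 189 * 3600 = 680400
TSS = 569700.36 / 680400 * 100 = 83.73

83.73 TSS


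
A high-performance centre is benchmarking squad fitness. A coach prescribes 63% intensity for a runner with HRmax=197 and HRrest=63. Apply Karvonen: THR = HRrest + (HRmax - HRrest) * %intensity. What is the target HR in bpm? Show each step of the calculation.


Heart rate reserve = 197 - 63 = 134
Intensity fraction = 63 / 100 = 0.63
THR = 63 + 134 * 0.63 = 147.42 bpm

147.42 bpm


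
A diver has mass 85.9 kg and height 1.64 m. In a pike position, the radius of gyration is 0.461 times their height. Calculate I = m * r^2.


r = 0.461 * 1.64 = 0.75604 m
I = m * r^2 = 85.9 * 0.571596 = 49.1 kg*m^2

49.1 kg*m^2


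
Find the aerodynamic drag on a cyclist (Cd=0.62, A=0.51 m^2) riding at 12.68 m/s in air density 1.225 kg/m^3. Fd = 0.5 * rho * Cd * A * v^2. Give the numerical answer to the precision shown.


Fd = 0.5 * 1.225 * 0.62 * 0.51 * 12.68^2
= 0.5 * 1.225 * 0.62 * 0.51 * 160.7824
= 31.139 N

31.139 N


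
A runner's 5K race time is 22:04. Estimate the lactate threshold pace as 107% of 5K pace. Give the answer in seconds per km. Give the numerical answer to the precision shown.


Total race time = 22*60 + 4 = 1324 seconds
5K pace = 1324 / 5 = 264.8 sec/km
LT pace = 264.8 * 1.07 = 283.34 sec/km

283.34 s/km


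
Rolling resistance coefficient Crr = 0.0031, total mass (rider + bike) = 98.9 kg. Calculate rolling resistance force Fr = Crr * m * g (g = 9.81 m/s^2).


Fr = Crr * m * g
= 0.0031 * 98.9 * 9.81
= 3.008 N

3.008 N


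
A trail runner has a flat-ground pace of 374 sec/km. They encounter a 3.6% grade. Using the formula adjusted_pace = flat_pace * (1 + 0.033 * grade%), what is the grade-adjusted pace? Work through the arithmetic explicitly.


Grade factor = 1 + 0.033 * 3.6 = 1.1188
Adjusted = 374 * 1.1188 = 418.43 sec/km

418.43 s/km


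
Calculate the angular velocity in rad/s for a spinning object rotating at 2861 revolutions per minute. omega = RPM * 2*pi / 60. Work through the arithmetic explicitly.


omega = RPM * 2*pi / 60
= 2861 * 6.28318531 / 60
= 299.603 rad/s

299.603 rad/s


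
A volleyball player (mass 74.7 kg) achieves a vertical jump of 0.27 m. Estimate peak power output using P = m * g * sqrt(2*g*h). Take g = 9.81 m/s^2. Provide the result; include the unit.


2 * g * h = 2 * 9.81 * 0.27 = 5.2974
sqrt(5.2974) = 2.301608 m/s
P = 74.7 * 9.81 * 2.301608 = 1686.63 W

1686.63 W


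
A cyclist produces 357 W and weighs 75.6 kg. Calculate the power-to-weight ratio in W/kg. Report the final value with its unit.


P/W = power / mass
= 357 / 75.6
= 4.722 W/kg

4.722 W/kg


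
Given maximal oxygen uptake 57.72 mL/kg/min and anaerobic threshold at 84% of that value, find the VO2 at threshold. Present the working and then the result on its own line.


Percentage as decimal = 0.84
VO2 at AT = 57.72 * 0.84 = 48.48 mL/kg/min

48.48 mL/kg/min


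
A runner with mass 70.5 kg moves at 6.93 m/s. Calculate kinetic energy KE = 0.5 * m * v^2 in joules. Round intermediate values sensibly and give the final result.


v^2 = 6.93^2 = 48.0249
KE = 0.5 * 70.5 * 48.0249
= 1692.88 J

1692.88 J


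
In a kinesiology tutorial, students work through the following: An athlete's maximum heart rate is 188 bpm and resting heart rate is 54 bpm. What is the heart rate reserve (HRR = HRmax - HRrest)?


HRR = HRmax - HRrest
= 188 - 54
= 134 bpm

134 bpm


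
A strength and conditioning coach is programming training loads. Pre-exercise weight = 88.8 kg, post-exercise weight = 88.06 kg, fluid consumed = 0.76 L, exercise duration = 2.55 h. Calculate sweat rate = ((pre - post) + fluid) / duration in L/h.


Weight loss = 88.8 - 88.06 = 0.74 kg (approx L)
Total sweat = 0.74 + 0.76 = 1.5 L
Sweat rate = 1.5 / 2.55 = 0.588 L/h

0.588 L/h


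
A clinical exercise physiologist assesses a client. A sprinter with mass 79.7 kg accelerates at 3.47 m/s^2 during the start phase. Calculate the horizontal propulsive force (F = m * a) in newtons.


F = m * a
= 79.7 * 3.47
= 276.56 N

276.56 N


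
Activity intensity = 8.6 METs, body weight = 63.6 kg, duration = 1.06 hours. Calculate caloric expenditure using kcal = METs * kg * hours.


kcal = 8.6 * 63.6 * 1.06
= 546.96 * 1.06
= 579.78 kcal

579.78 kcal


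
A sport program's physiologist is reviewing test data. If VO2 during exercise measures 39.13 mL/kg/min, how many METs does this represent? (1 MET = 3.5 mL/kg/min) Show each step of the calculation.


METs = VO2 / 3.5 = 39.13 / 3.5 = 11.18

11.18 METs


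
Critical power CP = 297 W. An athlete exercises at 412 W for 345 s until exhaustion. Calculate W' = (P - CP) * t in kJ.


P - CP = 412 - 297 = 115 W
W' = 115 * 345 = 39675 J
= 39675 / 1000 = 39.675 kJ

39.675 kJ


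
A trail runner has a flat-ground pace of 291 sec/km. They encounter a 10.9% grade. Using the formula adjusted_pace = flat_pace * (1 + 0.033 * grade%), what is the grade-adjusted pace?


Grade factor = 1 + 0.033 * 10.9 = 1.3597
Adjusted = 291 * 1.3597 = 395.67 sec/km

395.67 s/km


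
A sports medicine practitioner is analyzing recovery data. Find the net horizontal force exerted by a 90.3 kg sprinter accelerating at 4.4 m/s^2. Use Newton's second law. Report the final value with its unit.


Newton's second law: F = m * a
F = 90.3 * 4.4 = 397.32 N

397.32 N


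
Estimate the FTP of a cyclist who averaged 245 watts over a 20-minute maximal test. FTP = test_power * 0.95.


FTP = 245 * 0.95 = 232.75 W

232.75 W


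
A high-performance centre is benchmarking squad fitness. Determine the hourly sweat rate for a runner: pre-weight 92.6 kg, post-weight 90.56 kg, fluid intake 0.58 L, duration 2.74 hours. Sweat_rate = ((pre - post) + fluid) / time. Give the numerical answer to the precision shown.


Mass lost = 92.6 - 90.56 = 2.04 kg
Add fluid consumed: 2.04 + 0.58 = 2.62 L total sweat
Sweat rate = 2.62 / 2.74 = 0.956 L/h

0.956 L/h


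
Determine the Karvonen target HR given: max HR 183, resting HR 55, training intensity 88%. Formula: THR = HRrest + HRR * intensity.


HRR = HRmax - HRrest = 183 - 55 = 128
THR = 55 + 128 * 0.88
= 167.64 bpm

167.64 bpm


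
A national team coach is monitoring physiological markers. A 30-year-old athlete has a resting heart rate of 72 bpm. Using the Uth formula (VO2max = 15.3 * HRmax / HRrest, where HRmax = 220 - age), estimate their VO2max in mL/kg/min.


HRmax = 220 - 30 = 190 bpm
Ratio = HRmax / HRrest = 190 / 72 = 2.6389
VO2max = 15.3 * 2.6389 = 40.38 mL/kg/min

40.38 mL/kg/min


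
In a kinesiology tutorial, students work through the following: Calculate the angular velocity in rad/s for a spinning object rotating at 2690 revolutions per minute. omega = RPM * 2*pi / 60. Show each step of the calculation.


omega = RPM * 2*pi / 60
= 2690 * 6.28318531 / 60
= 281.696 rad/s

281.696 rad/s


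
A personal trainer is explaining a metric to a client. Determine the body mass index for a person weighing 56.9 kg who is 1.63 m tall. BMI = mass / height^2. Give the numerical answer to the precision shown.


BMI = mass / height^2
= 56.9 / 1.63^2
= 56.9 / 2.6569
= 21.42 kg/m^2

21.42 kg/m^2


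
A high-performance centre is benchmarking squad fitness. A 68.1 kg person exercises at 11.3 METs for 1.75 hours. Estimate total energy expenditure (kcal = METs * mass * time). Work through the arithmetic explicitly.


Energy = METs * mass(kg) * time(h)
= 11.3 * 68.1 * 1.75
= 1346.68 kcal

1346.68 kcal


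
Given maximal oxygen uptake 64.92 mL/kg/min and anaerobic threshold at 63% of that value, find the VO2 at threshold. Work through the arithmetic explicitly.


Percentage as decimal = 0.63
VO2 at AT = 64.92 * 0.63 = 40.9 mL/kg/min

40.9 mL/kg/min


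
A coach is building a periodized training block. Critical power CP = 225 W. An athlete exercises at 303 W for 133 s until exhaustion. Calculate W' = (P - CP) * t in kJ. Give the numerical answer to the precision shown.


P - CP = 303 - 225 = 78 W
W' = 78 * 133 = 10374 J
= 10374 / 1000 = 10.374 kJ

10.374 kJ


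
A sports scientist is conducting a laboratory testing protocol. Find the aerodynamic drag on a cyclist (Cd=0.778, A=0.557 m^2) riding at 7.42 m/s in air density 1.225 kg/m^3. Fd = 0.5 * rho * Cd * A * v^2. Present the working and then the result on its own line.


Fd = 0.5 * 1.225 * 0.778 * 0.557 * 7.42^2
= 0.5 * 1.225 * 0.778 * 0.557 * 55.0564
= 14.613 N

14.613 N


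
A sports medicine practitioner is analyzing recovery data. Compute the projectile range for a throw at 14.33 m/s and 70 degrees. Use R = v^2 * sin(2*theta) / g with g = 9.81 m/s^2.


Two times the angle = 140 degrees
sin(140) = 0.642788
R = 205.3489 * 0.642788 / 9.81 = 13.455 m

13.455 m


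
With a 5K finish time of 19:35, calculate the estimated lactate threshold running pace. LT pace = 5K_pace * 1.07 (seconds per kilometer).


Race duration = 1175 s for 5 km
Average pace = 1175 / 5 = 235.0 s/km
LT pace = 235.0 * 1.07
= 251.45 s/km

251.45 s/km


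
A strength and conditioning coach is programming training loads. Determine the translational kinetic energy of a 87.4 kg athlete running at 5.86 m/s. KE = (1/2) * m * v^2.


KE = 0.5 * m * v^2
= 0.5 * 87.4 * 5.86^2
= 0.5 * 87.4 * 34.3396
= 1500.64 J

1500.64 J


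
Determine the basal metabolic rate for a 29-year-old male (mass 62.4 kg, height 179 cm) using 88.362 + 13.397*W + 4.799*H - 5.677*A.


BMR = 88.362 + 13.397*62.4 + 4.799*179 - 5.677*29
= 1618.72 kcal/day

1618.72 kcal/day


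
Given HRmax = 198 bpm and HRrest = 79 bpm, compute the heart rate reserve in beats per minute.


Heart rate reserve = maximum HR minus resting HR
HRR = 198 - 79 = 119 bpm

119 bpm


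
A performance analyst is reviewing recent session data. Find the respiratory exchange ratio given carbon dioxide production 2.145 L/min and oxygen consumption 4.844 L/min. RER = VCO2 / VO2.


VCO2 = 2.145 L/min
VO2 = 4.844 L/min
RER = 2.145 / 4.844 = 0.4428

0.4428


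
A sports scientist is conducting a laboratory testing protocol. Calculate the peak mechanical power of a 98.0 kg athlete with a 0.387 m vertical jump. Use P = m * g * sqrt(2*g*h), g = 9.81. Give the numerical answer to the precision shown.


First, sqrt(2gh) = sqrt(2 * 9.81 * 0.387)
= sqrt(7.59294) = 2.755529 m/s
Power = 98.0 * 9.81 * 2.755529 = 2649.11 W

2649.11 W


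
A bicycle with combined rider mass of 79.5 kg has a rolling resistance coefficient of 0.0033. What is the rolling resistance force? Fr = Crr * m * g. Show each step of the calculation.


Fr = 0.0033 * 79.5 * 9.81
= 0.26235 * 9.81
= 2.574 N

2.574 N


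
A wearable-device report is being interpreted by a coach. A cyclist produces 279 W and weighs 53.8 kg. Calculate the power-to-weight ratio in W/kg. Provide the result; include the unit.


P/W = power / mass
= 279 / 53.8
= 5.186 W/kg

5.186 W/kg


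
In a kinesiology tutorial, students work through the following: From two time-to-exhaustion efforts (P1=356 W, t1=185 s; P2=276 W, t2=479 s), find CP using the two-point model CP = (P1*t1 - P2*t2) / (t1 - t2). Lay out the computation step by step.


Work in trial 1 = 65860 J
Work in trial 2 = 132204 J
Delta work = -66344 J
Delta time = -294 s
CP = -66344 / -294 = 225.66 W

225.66 W


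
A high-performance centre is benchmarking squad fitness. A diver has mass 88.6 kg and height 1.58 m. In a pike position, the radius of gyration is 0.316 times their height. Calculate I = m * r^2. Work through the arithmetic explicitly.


r = 0.316 * 1.58 = 0.49928 m
I = m * r^2 = 88.6 * 0.249281 = 22.086 kg*m^2

22.086 kg*m^2


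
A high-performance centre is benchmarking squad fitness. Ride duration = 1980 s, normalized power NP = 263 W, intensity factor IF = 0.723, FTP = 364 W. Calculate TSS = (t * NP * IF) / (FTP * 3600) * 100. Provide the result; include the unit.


Numerator = 1980 * 263 * 0.723 = 376495.02
Denominator = 364 * 3600 = 1310400
TSS = 376495.02 / 1310400 * 100
= 28.73

28.73 TSS


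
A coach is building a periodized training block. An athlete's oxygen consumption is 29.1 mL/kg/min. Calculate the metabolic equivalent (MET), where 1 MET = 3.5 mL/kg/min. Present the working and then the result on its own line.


MET = VO2 / 3.5
= 29.1 / 3.5
= 8.31 METs

8.31 METs


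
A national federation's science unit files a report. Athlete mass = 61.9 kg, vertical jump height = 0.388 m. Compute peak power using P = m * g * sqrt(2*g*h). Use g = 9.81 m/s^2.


sqrt(2 * 9.81 * 0.388) = sqrt(7.61256) = 2.759087 m/s
P = 61.9 * 9.81 * 2.759087
= 1675.43 W

1675.43 W


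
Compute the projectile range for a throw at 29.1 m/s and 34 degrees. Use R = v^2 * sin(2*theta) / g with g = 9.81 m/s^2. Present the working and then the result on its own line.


Two times the angle = 68 degrees
sin(68) = 0.927184
R = 846.81 * 0.927184 / 9.81 = 80.036 m

80.036 m


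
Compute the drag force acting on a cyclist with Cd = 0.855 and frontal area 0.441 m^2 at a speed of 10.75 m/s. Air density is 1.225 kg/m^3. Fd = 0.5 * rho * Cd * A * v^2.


Step 1: v^2 = 115.5625
Step 2: Fd = 0.5 * 1.225 * 0.855 * 0.441 * 115.5625
= 26.689 N

26.689 N


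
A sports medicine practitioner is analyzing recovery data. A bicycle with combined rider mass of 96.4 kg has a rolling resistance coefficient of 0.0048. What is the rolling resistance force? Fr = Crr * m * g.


Fr = 0.0048 * 96.4 * 9.81
= 0.46272 * 9.81
= 4.539 N

4.539 N


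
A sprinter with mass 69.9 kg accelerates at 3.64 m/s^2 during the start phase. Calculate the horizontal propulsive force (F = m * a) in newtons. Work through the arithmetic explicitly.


F = m * a
= 69.9 * 3.64
= 254.44 N

254.44 N


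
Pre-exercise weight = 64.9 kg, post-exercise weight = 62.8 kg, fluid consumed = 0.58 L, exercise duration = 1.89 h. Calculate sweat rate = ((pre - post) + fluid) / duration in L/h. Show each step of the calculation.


Weight loss = 64.9 - 62.8 = 2.1 kg (approx L)
Total sweat = 2.1 + 0.58 = 2.68 L
Sweat rate = 2.68 / 1.89 = 1.418 L/h

1.418 L/h


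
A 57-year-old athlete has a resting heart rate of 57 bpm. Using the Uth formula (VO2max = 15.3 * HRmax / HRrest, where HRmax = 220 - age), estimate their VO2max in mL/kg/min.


HRmax = 220 - 57 = 163 bpm
Ratio = HRmax / HRrest = 163 / 57 = 2.8596
VO2max = 15.3 * 2.8596 = 43.75 mL/kg/min

43.75 mL/kg/min


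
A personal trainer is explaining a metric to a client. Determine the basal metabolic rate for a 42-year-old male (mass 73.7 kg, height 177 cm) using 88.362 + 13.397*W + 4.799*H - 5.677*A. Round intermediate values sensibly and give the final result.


BMR = 88.362 + 13.397*73.7 + 4.799*177 - 5.677*42
= 1686.71 kcal/day

1686.71 kcal/day


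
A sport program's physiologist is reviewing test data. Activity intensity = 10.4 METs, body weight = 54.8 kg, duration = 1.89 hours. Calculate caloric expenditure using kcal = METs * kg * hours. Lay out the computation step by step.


kcal = 10.4 * 54.8 * 1.89
= 569.92 * 1.89
= 1077.15 kcal

1077.15 kcal


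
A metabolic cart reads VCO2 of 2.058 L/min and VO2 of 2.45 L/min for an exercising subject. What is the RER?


RER = VCO2 / VO2 = 2.058 / 2.45 = 0.84

0.84


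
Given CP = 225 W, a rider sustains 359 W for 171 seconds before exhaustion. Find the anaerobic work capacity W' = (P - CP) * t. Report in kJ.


Excess power = 359 - 225 = 134 W
Work above CP = 134 * 171 = 22914 J
W' = 22.914 kJ

22.914 kJ


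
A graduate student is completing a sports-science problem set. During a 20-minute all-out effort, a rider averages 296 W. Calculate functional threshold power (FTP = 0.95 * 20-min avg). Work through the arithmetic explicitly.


FTP = 0.95 * 296
= 281.2 W

281.2 W


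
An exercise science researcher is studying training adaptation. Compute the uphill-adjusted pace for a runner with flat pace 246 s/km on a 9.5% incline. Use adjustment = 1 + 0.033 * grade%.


Adjustment factor = 1 + 0.033 * 9.5 = 1.3135
Grade-adjusted pace = 246 * 1.3135 = 323.12 s/km

323.12 s/km


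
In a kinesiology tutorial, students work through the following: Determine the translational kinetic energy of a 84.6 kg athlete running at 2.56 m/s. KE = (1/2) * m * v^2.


KE = 0.5 * m * v^2
= 0.5 * 84.6 * 2.56^2
= 0.5 * 84.6 * 6.5536
= 277.22 J

277.22 J


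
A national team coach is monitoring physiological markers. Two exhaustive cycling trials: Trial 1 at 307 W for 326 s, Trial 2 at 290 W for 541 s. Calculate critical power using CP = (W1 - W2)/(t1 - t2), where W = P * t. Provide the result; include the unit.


W1 = 307 * 326 = 100082 J
W2 = 290 * 541 = 156890 J
CP = (100082 - 156890) / (326 - 541)
= -56808 / -215
= 264.22 W

264.22 W


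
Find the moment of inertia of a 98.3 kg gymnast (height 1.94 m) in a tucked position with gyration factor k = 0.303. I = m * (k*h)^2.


Radius of gyration = 0.303 * 1.94 = 0.58782 m
I = 98.3 * 0.58782^2
= 98.3 * 0.345532
= 33.966 kg*m^2

33.966 kg*m^2


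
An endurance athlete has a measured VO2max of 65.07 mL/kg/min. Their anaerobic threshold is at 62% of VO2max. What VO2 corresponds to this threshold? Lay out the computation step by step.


Anaerobic threshold VO2 = VO2max * 62%
= 65.07 * 0.62
= 40.34 mL/kg/min

40.34 mL/kg/min


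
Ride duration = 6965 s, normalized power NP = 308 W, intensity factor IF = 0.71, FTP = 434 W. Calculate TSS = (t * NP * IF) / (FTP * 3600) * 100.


Numerator = 6965 * 308 * 0.71 = 1523106.2
Denominator = 434 * 3600 = 1562400
TSS = 1523106.2 / 1562400 * 100
= 97.49

97.49 TSS


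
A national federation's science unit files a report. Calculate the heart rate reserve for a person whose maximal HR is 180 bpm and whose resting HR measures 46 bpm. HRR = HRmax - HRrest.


HRmax = 180 bpm
HRrest = 46 bpm
HRR = 180 - 46 = 134 bpm

134 bpm


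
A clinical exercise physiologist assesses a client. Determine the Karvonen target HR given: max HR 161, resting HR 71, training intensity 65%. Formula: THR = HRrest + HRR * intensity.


HRR = HRmax - HRrest = 161 - 71 = 90
THR = 71 + 90 * 0.65
= 129.5 bpm

129.5 bpm


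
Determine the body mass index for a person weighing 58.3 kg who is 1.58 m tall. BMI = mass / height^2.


BMI = mass / height^2
= 58.3 / 1.58^2
= 58.3 / 2.4964
= 23.35 kg/m^2

23.35 kg/m^2


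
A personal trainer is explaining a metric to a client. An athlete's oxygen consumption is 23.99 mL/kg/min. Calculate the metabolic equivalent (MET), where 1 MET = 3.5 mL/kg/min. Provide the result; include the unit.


MET = VO2 / 3.5
= 23.99 / 3.5
= 6.85 METs

6.85 METs


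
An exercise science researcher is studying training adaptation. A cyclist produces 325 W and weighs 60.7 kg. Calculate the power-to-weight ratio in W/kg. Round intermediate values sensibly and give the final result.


P/W = power / mass
= 325 / 60.7
= 5.354 W/kg

5.354 W/kg


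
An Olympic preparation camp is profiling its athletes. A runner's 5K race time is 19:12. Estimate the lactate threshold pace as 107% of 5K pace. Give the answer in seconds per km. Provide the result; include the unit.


Total race time = 19*60 + 12 = 1152 seconds
5K pace = 1152 / 5 = 230.4 sec/km
LT pace = 230.4 * 1.07 = 246.53 sec/km

246.53 s/km


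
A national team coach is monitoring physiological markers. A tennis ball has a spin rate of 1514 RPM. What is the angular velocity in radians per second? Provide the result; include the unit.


Convert RPM to rad/s: multiply by 2*pi and divide by 60
omega = 1514 * 2 * pi / 60
= 158.546 rad/s

158.546 rad/s


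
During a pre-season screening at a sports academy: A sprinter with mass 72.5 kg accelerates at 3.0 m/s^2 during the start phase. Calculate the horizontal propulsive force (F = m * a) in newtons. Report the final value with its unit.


F = m * a
= 72.5 * 3.0
= 217.5 N

217.5 N


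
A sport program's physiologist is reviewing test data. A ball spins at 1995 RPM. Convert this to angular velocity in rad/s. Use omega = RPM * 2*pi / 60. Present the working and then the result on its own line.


omega = 1995 * 2 * pi / 60
= 1995 * 6.28318531 / 60
= 12534.955 / 60
= 208.916 rad/s

208.916 rad/s


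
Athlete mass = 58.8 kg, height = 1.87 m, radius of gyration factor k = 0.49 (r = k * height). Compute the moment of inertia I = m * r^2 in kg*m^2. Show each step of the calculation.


r = k * height = 0.49 * 1.87 = 0.9163 m
r^2 = 0.9163^2 = 0.839606
I = 58.8 * 0.839606 = 49.369 kg*m^2

49.369 kg*m^2


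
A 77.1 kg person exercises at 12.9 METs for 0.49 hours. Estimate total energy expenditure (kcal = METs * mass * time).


Energy = METs * mass(kg) * time(h)
= 12.9 * 77.1 * 0.49
= 487.35 kcal

487.35 kcal


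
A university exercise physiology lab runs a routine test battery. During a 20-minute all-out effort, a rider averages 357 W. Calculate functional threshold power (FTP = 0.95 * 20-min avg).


FTP = 0.95 * 357
= 339.15 W

339.15 W


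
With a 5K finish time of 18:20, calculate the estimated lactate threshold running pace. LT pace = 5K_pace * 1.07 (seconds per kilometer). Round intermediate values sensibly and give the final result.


Race duration = 1100 s for 5 km
Average pace = 1100 / 5 = 220.0 s/km
LT pace = 220.0 * 1.07
= 235.4 s/km

235.4 s/km


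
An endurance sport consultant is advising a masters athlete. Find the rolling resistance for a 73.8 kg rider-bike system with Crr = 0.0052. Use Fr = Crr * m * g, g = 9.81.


m * g = 73.8 * 9.81 = 723.978 N
Fr = 0.0052 * 723.978 = 3.765 N

3.765 N


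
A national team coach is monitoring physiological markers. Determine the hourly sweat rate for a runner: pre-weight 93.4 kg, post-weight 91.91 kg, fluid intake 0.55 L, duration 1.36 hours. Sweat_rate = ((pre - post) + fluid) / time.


Mass lost = 93.4 - 91.91 = 1.49 kg
Add fluid consumed: 1.49 + 0.55 = 2.04 L total sweat
Sweat rate = 2.04 / 1.36 = 1.5 L/h

1.5 L/h


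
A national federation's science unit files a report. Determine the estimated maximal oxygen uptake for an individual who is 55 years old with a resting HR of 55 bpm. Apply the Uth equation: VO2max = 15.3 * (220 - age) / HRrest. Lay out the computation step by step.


HRmax = 220 - 55 = 165
VO2max = 15.3 * (165 / 55)
= 15.3 * 3.0
= 45.9 mL/kg/min

45.9 mL/kg/min


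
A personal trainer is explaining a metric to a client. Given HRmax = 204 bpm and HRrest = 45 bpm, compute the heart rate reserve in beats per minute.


Heart rate reserve = maximum HR minus resting HR
HRR = 204 - 45 = 159 bpm

159 bpm


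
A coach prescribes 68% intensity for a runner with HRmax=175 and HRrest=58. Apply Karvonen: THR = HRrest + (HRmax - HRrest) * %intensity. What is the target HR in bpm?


Heart rate reserve = 175 - 58 = 117
Intensity fraction = 68 / 100 = 0.68
THR = 58 + 117 * 0.68 = 137.56 bpm

137.56 bpm


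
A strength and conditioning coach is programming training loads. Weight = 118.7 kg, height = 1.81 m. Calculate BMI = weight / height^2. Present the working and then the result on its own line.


height^2 = 1.81^2 = 3.2761
BMI = 118.7 / 3.2761 = 36.23 kg/m^2

36.23 kg/m^2


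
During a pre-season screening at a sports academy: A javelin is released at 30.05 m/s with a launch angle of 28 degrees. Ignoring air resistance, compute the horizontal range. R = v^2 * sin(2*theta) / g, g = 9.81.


Launch speed squared = 903.0025
sin(2 * 28 deg) = 0.829038
Range = 903.0025 * 0.829038 / 9.81
= 76.312 m

76.312 m


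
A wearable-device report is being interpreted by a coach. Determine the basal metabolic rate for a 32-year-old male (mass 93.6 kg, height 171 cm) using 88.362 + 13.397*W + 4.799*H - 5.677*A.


BMR = 88.362 + 13.397*93.6 + 4.799*171 - 5.677*32
= 1981.29 kcal/day

1981.29 kcal/day


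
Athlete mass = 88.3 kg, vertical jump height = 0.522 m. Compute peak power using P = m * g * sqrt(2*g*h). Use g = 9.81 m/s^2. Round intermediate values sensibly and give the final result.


sqrt(2 * 9.81 * 0.522) = sqrt(10.24164) = 3.200256 m/s
P = 88.3 * 9.81 * 3.200256
= 2772.14 W

2772.14 W


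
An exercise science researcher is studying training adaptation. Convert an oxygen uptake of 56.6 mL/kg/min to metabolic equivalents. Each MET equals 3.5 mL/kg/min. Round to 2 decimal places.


One MET = 3.5 mL/kg/min
Number of METs = 56.6 / 3.5
= 16.17 METs

16.17 METs


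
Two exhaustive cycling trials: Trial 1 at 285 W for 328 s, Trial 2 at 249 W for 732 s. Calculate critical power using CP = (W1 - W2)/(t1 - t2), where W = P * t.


W1 = 285 * 328 = 93480 J
W2 = 249 * 732 = 182268 J
CP = (93480 - 182268) / (328 - 732)
= -88788 / -404
= 219.77 W

219.77 W
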